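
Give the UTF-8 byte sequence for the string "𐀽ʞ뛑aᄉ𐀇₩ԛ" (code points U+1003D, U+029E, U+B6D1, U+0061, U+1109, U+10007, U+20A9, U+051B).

U+1003D: 4-byte form → F0 90 80 BD.
U+029E: 2-byte form → CA 9E.
U+B6D1: 3-byte form → EB 9B 91.
U+0061: 1-byte form → 61.
U+1109: 3-byte form → E1 84 89.
U+10007: 4-byte form → F0 90 80 87.
U+20A9: 3-byte form → E2 82 A9.
U+051B: 2-byte form → D4 9B.
Concatenated (22 bytes): F0 90 80 BD CA 9E EB 9B 91 61 E1 84 89 F0 90 80 87 E2 82 A9 D4 9B.

F0 90 80 BD CA 9E EB 9B 91 61 E1 84 89 F0 90 80 87 E2 82 A9 D4 9B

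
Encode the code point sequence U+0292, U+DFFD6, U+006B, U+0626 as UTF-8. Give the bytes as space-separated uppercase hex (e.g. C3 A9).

CA 92 F3 9F BF 96 6B D8 A6

U+0292: 2-byte form → CA 92.
U+DFFD6: 4-byte form → F3 9F BF 96.
U+006B: 1-byte form → 6B.
U+0626: 2-byte form → D8 A6.
Concatenated (9 bytes): CA 92 F3 9F BF 96 6B D8 A6.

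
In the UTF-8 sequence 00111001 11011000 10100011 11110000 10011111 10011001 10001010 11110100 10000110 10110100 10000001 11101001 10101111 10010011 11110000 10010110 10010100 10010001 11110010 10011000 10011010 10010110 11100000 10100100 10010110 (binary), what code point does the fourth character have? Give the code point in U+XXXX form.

Offset 0: leading byte 0x39 = 00111001 → 1-byte char #1 = 39.
Offset 1: leading byte 0xD8 = 11011000 → 2-byte char #2 = D8 A3.
Offset 3: leading byte 0xF0 = 11110000 → 4-byte char #3 = F0 9F 99 8A.
Offset 7: leading byte 0xF4 = 11110100 → 4-byte char #4 = F4 86 B4 81.
Leading byte 0xF4 = 11110100 matches 11110xxx → 4-byte sequence.
Byte 1: 0xF4 = 11110100, payload 100 (3 bits).
Byte 2: 0x86 = 10000110 (10xxxxxx ✓), payload 000110.
Byte 3: 0xB4 = 10110100 (10xxxxxx ✓), payload 110100.
Byte 4: 0x81 = 10000001 (10xxxxxx ✓), payload 000001.
Concatenate: 100000110110100000001 = 0x106D01 (21 bits → U+106D01).

U+106D01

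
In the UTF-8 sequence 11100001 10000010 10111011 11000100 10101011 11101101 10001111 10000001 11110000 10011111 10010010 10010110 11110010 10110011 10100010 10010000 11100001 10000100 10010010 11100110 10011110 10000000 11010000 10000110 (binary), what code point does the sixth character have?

U+1112

Offset 0: leading byte 0xE1 = 11100001 → 3-byte char #1 = E1 82 BB.
Offset 3: leading byte 0xC4 = 11000100 → 2-byte char #2 = C4 AB.
Offset 5: leading byte 0xED = 11101101 → 3-byte char #3 = ED 8F 81.
Offset 8: leading byte 0xF0 = 11110000 → 4-byte char #4 = F0 9F 92 96.
Offset 12: leading byte 0xF2 = 11110010 → 4-byte char #5 = F2 B3 A2 90.
Offset 16: leading byte 0xE1 = 11100001 → 3-byte char #6 = E1 84 92.
Leading byte 0xE1 = 11100001 matches 1110xxxx → 3-byte sequence.
Byte 1: 0xE1 = 11100001, payload 0001 (4 bits).
Byte 2: 0x84 = 10000100 (10xxxxxx ✓), payload 000100.
Byte 3: 0x92 = 10010010 (10xxxxxx ✓), payload 010010.
Concatenate: 0001000100010010 = 0x1112 (16 bits → U+1112).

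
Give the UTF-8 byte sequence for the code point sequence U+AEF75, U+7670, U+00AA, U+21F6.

F2 AE BD B5 E7 99 B0 C2 AA E2 87 B6

U+AEF75: 4-byte form → F2 AE BD B5.
U+7670: 3-byte form → E7 99 B0.
U+00AA: 2-byte form → C2 AA.
U+21F6: 3-byte form → E2 87 B6.
Concatenated (12 bytes): F2 AE BD B5 E7 99 B0 C2 AA E2 87 B6.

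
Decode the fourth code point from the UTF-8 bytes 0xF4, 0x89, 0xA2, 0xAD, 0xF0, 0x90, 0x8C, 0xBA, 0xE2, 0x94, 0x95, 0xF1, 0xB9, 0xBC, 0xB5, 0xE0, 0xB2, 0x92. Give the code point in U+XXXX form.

U+79F35

Offset 0: leading byte 0xF4 = 11110100 → 4-byte char #1 = F4 89 A2 AD.
Offset 4: leading byte 0xF0 = 11110000 → 4-byte char #2 = F0 90 8C BA.
Offset 8: leading byte 0xE2 = 11100010 → 3-byte char #3 = E2 94 95.
Offset 11: leading byte 0xF1 = 11110001 → 4-byte char #4 = F1 B9 BC B5.
Leading byte 0xF1 = 11110001 matches 11110xxx → 4-byte sequence.
Byte 1: 0xF1 = 11110001, payload 001 (3 bits).
Byte 2: 0xB9 = 10111001 (10xxxxxx ✓), payload 111001.
Byte 3: 0xBC = 10111100 (10xxxxxx ✓), payload 111100.
Byte 4: 0xB5 = 10110101 (10xxxxxx ✓), payload 110101.
Concatenate: 001111001111100110101 = 0x79F35 (21 bits → U+79F35).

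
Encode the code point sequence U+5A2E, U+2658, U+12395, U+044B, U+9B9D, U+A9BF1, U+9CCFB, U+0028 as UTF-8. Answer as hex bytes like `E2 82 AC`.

E5 A8 AE E2 99 98 F0 92 8E 95 D1 8B E9 AE 9D F2 A9 AF B1 F2 9C B3 BB 28

U+5A2E: 3-byte form → E5 A8 AE.
U+2658: 3-byte form → E2 99 98.
U+12395: 4-byte form → F0 92 8E 95.
U+044B: 2-byte form → D1 8B.
U+9B9D: 3-byte form → E9 AE 9D.
U+A9BF1: 4-byte form → F2 A9 AF B1.
U+9CCFB: 4-byte form → F2 9C B3 BB.
U+0028: 1-byte form → 28.
Concatenated (24 bytes): E5 A8 AE E2 99 98 F0 92 8E 95 D1 8B E9 AE 9D F2 A9 AF B1 F2 9C B3 BB 28.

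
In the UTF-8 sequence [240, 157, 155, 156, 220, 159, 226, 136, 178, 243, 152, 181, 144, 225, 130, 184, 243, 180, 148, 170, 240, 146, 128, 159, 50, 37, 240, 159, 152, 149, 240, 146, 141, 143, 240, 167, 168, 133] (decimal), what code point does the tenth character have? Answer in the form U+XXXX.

Offset 0: leading byte 0xF0 = 11110000 → 4-byte char #1 = F0 9D 9B 9C.
Offset 4: leading byte 0xDC = 11011100 → 2-byte char #2 = DC 9F.
Offset 6: leading byte 0xE2 = 11100010 → 3-byte char #3 = E2 88 B2.
Offset 9: leading byte 0xF3 = 11110011 → 4-byte char #4 = F3 98 B5 90.
Offset 13: leading byte 0xE1 = 11100001 → 3-byte char #5 = E1 82 B8.
Offset 16: leading byte 0xF3 = 11110011 → 4-byte char #6 = F3 B4 94 AA.
Offset 20: leading byte 0xF0 = 11110000 → 4-byte char #7 = F0 92 80 9F.
Offset 24: leading byte 0x32 = 00110010 → 1-byte char #8 = 32.
Offset 25: leading byte 0x25 = 00100101 → 1-byte char #9 = 25.
Offset 26: leading byte 0xF0 = 11110000 → 4-byte char #10 = F0 9F 98 95.
Leading byte 0xF0 = 11110000 matches 11110xxx → 4-byte sequence.
Byte 1: 0xF0 = 11110000, payload 000 (3 bits).
Byte 2: 0x9F = 10011111 (10xxxxxx ✓), payload 011111.
Byte 3: 0x98 = 10011000 (10xxxxxx ✓), payload 011000.
Byte 4: 0x95 = 10010101 (10xxxxxx ✓), payload 010101.
Concatenate: 000011111011000010101 = 0x1F615 (21 bits → U+1F615).

U+1F615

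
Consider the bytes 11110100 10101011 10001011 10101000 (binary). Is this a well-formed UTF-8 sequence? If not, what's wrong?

Leading byte 0xF4 = 11110100 → 4-byte form.
Payload = 0x12B2E8, which exceeds U+10FFFF, the maximum Unicode code point. (Leading bytes F5–FF, or F4 followed by ≥ 0x90, are invalid.)

invalid (encodes a value above U+10FFFF)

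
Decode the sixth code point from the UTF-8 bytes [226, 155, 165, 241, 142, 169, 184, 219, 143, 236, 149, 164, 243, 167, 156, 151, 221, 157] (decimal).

U+075D

Offset 0: leading byte 0xE2 = 11100010 → 3-byte char #1 = E2 9B A5.
Offset 3: leading byte 0xF1 = 11110001 → 4-byte char #2 = F1 8E A9 B8.
Offset 7: leading byte 0xDB = 11011011 → 2-byte char #3 = DB 8F.
Offset 9: leading byte 0xEC = 11101100 → 3-byte char #4 = EC 95 A4.
Offset 12: leading byte 0xF3 = 11110011 → 4-byte char #5 = F3 A7 9C 97.
Offset 16: leading byte 0xDD = 11011101 → 2-byte char #6 = DD 9D.
Leading byte 0xDD = 11011101 matches 110xxxxx → 2-byte sequence.
Byte 1: 0xDD = 11011101, payload 11101 (5 bits).
Byte 2: 0x9D = 10011101 (10xxxxxx ✓), payload 011101.
Concatenate: 11101011101 = 0x75D (11 bits → U+075D).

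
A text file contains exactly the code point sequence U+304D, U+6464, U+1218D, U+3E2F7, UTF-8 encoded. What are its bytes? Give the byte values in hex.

U+304D: 3-byte form → E3 81 8D.
U+6464: 3-byte form → E6 91 A4.
U+1218D: 4-byte form → F0 92 86 8D.
U+3E2F7: 4-byte form → F0 BE 8B B7.
Concatenated (14 bytes): E3 81 8D E6 91 A4 F0 92 86 8D F0 BE 8B B7.

E3 81 8D E6 91 A4 F0 92 86 8D F0 BE 8B B7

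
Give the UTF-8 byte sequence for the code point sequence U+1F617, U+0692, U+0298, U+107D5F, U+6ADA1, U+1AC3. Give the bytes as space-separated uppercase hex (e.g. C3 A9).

U+1F617: 4-byte form → F0 9F 98 97.
U+0692: 2-byte form → DA 92.
U+0298: 2-byte form → CA 98.
U+107D5F: 4-byte form → F4 87 B5 9F.
U+6ADA1: 4-byte form → F1 AA B6 A1.
U+1AC3: 3-byte form → E1 AB 83.
Concatenated (19 bytes): F0 9F 98 97 DA 92 CA 98 F4 87 B5 9F F1 AA B6 A1 E1 AB 83.

F0 9F 98 97 DA 92 CA 98 F4 87 B5 9F F1 AA B6 A1 E1 AB 83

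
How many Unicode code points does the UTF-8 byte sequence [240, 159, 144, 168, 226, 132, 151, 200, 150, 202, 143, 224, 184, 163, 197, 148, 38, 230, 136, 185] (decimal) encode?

Byte at offset 0: 0xF0 = 11110000 → 4-byte char (#1). Advance 4.
Byte at offset 4: 0xE2 = 11100010 → 3-byte char (#2). Advance 3.
Byte at offset 7: 0xC8 = 11001000 → 2-byte char (#3). Advance 2.
Byte at offset 9: 0xCA = 11001010 → 2-byte char (#4). Advance 2.
Byte at offset 11: 0xE0 = 11100000 → 3-byte char (#5). Advance 3.
Byte at offset 14: 0xC5 = 11000101 → 2-byte char (#6). Advance 2.
Byte at offset 16: 0x26 = 00100110 → 1-byte char (#7). Advance 1.
Byte at offset 17: 0xE6 = 11100110 → 3-byte char (#8). Advance 3.
Reached end at offset 20 after 8 code points.

8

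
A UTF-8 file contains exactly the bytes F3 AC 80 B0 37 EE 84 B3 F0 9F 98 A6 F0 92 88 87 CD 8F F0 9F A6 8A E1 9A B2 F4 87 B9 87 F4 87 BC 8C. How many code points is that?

10

Byte at offset 0: 0xF3 = 11110011 → 4-byte char (#1). Advance 4.
Byte at offset 4: 0x37 = 00110111 → 1-byte char (#2). Advance 1.
Byte at offset 5: 0xEE = 11101110 → 3-byte char (#3). Advance 3.
Byte at offset 8: 0xF0 = 11110000 → 4-byte char (#4). Advance 4.
Byte at offset 12: 0xF0 = 11110000 → 4-byte char (#5). Advance 4.
Byte at offset 16: 0xCD = 11001101 → 2-byte char (#6). Advance 2.
Byte at offset 18: 0xF0 = 11110000 → 4-byte char (#7). Advance 4.
Byte at offset 22: 0xE1 = 11100001 → 3-byte char (#8). Advance 3.
Byte at offset 25: 0xF4 = 11110100 → 4-byte char (#9). Advance 4.
Byte at offset 29: 0xF4 = 11110100 → 4-byte char (#10). Advance 4.
Reached end at offset 33 after 10 code points.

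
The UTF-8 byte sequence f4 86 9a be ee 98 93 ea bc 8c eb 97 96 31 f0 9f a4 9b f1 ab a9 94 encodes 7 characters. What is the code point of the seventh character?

U+6BA54

Offset 0: leading byte 0xF4 = 11110100 → 4-byte char #1 = F4 86 9A BE.
Offset 4: leading byte 0xEE = 11101110 → 3-byte char #2 = EE 98 93.
Offset 7: leading byte 0xEA = 11101010 → 3-byte char #3 = EA BC 8C.
Offset 10: leading byte 0xEB = 11101011 → 3-byte char #4 = EB 97 96.
Offset 13: leading byte 0x31 = 00110001 → 1-byte char #5 = 31.
Offset 14: leading byte 0xF0 = 11110000 → 4-byte char #6 = F0 9F A4 9B.
Offset 18: leading byte 0xF1 = 11110001 → 4-byte char #7 = F1 AB A9 94.
Leading byte 0xF1 = 11110001 matches 11110xxx → 4-byte sequence.
Byte 1: 0xF1 = 11110001, payload 001 (3 bits).
Byte 2: 0xAB = 10101011 (10xxxxxx ✓), payload 101011.
Byte 3: 0xA9 = 10101001 (10xxxxxx ✓), payload 101001.
Byte 4: 0x94 = 10010100 (10xxxxxx ✓), payload 010100.
Concatenate: 001101011101001010100 = 0x6BA54 (21 bits → U+6BA54).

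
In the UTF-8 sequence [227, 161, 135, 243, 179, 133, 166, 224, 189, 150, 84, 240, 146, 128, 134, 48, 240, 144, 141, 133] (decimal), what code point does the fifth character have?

U+12006

Offset 0: leading byte 0xE3 = 11100011 → 3-byte char #1 = E3 A1 87.
Offset 3: leading byte 0xF3 = 11110011 → 4-byte char #2 = F3 B3 85 A6.
Offset 7: leading byte 0xE0 = 11100000 → 3-byte char #3 = E0 BD 96.
Offset 10: leading byte 0x54 = 01010100 → 1-byte char #4 = 54.
Offset 11: leading byte 0xF0 = 11110000 → 4-byte char #5 = F0 92 80 86.
Leading byte 0xF0 = 11110000 matches 11110xxx → 4-byte sequence.
Byte 1: 0xF0 = 11110000, payload 000 (3 bits).
Byte 2: 0x92 = 10010010 (10xxxxxx ✓), payload 010010.
Byte 3: 0x80 = 10000000 (10xxxxxx ✓), payload 000000.
Byte 4: 0x86 = 10000110 (10xxxxxx ✓), payload 000110.
Concatenate: 000010010000000000110 = 0x12006 (21 bits → U+12006).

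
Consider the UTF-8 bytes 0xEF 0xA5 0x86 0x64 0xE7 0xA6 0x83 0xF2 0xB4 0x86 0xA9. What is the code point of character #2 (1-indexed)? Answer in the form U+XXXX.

Offset 0: leading byte 0xEF = 11101111 → 3-byte char #1 = EF A5 86.
Offset 3: leading byte 0x64 = 01100100 → 1-byte char #2 = 64.
Leading byte 0x64 = 01100100 matches 0xxxxxxx → 1-byte sequence.
Byte 1: 0x64 = 01100100, payload 1100100 (7 bits).
Concatenate: 1100100 = 0x64 (7 bits → U+0064).

U+0064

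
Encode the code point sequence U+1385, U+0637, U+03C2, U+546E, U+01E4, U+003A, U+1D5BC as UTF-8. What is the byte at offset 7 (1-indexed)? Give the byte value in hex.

0x82

1-indexed offset 7 is 0-indexed offset 6.
U+1385 → 3-byte form E1 8E 85 at offsets 0–2.
U+0637 → 2-byte form D8 B7 at offsets 3–4.
U+03C2 → 2-byte form CF 82 at offsets 5–6.
Offset 6 falls in char 3's range; it's byte 2 of CF 82 = 0x82.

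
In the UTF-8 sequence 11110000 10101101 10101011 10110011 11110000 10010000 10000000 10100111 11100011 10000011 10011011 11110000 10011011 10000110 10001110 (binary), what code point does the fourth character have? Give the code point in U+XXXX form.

Offset 0: leading byte 0xF0 = 11110000 → 4-byte char #1 = F0 AD AB B3.
Offset 4: leading byte 0xF0 = 11110000 → 4-byte char #2 = F0 90 80 A7.
Offset 8: leading byte 0xE3 = 11100011 → 3-byte char #3 = E3 83 9B.
Offset 11: leading byte 0xF0 = 11110000 → 4-byte char #4 = F0 9B 86 8E.
Leading byte 0xF0 = 11110000 matches 11110xxx → 4-byte sequence.
Byte 1: 0xF0 = 11110000, payload 000 (3 bits).
Byte 2: 0x9B = 10011011 (10xxxxxx ✓), payload 011011.
Byte 3: 0x86 = 10000110 (10xxxxxx ✓), payload 000110.
Byte 4: 0x8E = 10001110 (10xxxxxx ✓), payload 001110.
Concatenate: 000011011000110001110 = 0x1B18E (21 bits → U+1B18E).

U+1B18E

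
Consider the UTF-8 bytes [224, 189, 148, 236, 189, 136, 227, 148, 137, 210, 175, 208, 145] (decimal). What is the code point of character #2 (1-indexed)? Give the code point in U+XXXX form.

Offset 0: leading byte 0xE0 = 11100000 → 3-byte char #1 = E0 BD 94.
Offset 3: leading byte 0xEC = 11101100 → 3-byte char #2 = EC BD 88.
Leading byte 0xEC = 11101100 matches 1110xxxx → 3-byte sequence.
Byte 1: 0xEC = 11101100, payload 1100 (4 bits).
Byte 2: 0xBD = 10111101 (10xxxxxx ✓), payload 111101.
Byte 3: 0x88 = 10001000 (10xxxxxx ✓), payload 001000.
Concatenate: 1100111101001000 = 0xCF48 (16 bits → U+CF48).

U+CF48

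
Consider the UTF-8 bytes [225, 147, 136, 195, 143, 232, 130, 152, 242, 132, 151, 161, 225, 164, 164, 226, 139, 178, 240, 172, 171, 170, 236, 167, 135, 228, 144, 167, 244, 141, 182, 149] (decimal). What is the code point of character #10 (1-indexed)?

U+10DD95

Offset 0: leading byte 0xE1 = 11100001 → 3-byte char #1 = E1 93 88.
Offset 3: leading byte 0xC3 = 11000011 → 2-byte char #2 = C3 8F.
Offset 5: leading byte 0xE8 = 11101000 → 3-byte char #3 = E8 82 98.
Offset 8: leading byte 0xF2 = 11110010 → 4-byte char #4 = F2 84 97 A1.
Offset 12: leading byte 0xE1 = 11100001 → 3-byte char #5 = E1 A4 A4.
Offset 15: leading byte 0xE2 = 11100010 → 3-byte char #6 = E2 8B B2.
Offset 18: leading byte 0xF0 = 11110000 → 4-byte char #7 = F0 AC AB AA.
Offset 22: leading byte 0xEC = 11101100 → 3-byte char #8 = EC A7 87.
Offset 25: leading byte 0xE4 = 11100100 → 3-byte char #9 = E4 90 A7.
Offset 28: leading byte 0xF4 = 11110100 → 4-byte char #10 = F4 8D B6 95.
Leading byte 0xF4 = 11110100 matches 11110xxx → 4-byte sequence.
Byte 1: 0xF4 = 11110100, payload 100 (3 bits).
Byte 2: 0x8D = 10001101 (10xxxxxx ✓), payload 001101.
Byte 3: 0xB6 = 10110110 (10xxxxxx ✓), payload 110110.
Byte 4: 0x95 = 10010101 (10xxxxxx ✓), payload 010101.
Concatenate: 100001101110110010101 = 0x10DD95 (21 bits → U+10DD95).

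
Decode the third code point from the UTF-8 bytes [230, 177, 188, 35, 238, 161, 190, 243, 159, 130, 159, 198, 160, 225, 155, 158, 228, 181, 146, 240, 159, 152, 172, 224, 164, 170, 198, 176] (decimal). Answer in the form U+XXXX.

U+E87E

Offset 0: leading byte 0xE6 = 11100110 → 3-byte char #1 = E6 B1 BC.
Offset 3: leading byte 0x23 = 00100011 → 1-byte char #2 = 23.
Offset 4: leading byte 0xEE = 11101110 → 3-byte char #3 = EE A1 BE.
Leading byte 0xEE = 11101110 matches 1110xxxx → 3-byte sequence.
Byte 1: 0xEE = 11101110, payload 1110 (4 bits).
Byte 2: 0xA1 = 10100001 (10xxxxxx ✓), payload 100001.
Byte 3: 0xBE = 10111110 (10xxxxxx ✓), payload 111110.
Concatenate: 1110100001111110 = 0xE87E (16 bits → U+E87E).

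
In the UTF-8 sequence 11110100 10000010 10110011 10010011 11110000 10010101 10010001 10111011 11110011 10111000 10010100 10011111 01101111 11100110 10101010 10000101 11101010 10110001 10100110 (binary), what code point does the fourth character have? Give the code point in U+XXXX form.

U+006F

Offset 0: leading byte 0xF4 = 11110100 → 4-byte char #1 = F4 82 B3 93.
Offset 4: leading byte 0xF0 = 11110000 → 4-byte char #2 = F0 95 91 BB.
Offset 8: leading byte 0xF3 = 11110011 → 4-byte char #3 = F3 B8 94 9F.
Offset 12: leading byte 0x6F = 01101111 → 1-byte char #4 = 6F.
Leading byte 0x6F = 01101111 matches 0xxxxxxx → 1-byte sequence.
Byte 1: 0x6F = 01101111, payload 1101111 (7 bits).
Concatenate: 1101111 = 0x6F (7 bits → U+006F).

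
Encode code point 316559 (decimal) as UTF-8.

U+4D48F = 0x4D48F = 316559 decimal. In range U+10000–U+10FFFF → 4-byte form: 11110xxx 10xxxxxx 10xxxxxx 10xxxxxx.
Binary (21 bits): 001001101010010001111.
Split 3+6+6+6: 001 | 001101 | 010010 | 001111.
Byte 1: 11110001 = 0xF1.
Byte 2: 10001101 = 0x8D.
Byte 3: 10010010 = 0x92.
Byte 4: 10001111 = 0x8F.

F1 8D 92 8F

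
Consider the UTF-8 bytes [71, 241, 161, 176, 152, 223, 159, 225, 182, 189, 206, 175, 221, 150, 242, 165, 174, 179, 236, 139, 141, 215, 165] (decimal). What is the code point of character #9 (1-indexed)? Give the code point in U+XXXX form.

U+05E5

Offset 0: leading byte 0x47 = 01000111 → 1-byte char #1 = 47.
Offset 1: leading byte 0xF1 = 11110001 → 4-byte char #2 = F1 A1 B0 98.
Offset 5: leading byte 0xDF = 11011111 → 2-byte char #3 = DF 9F.
Offset 7: leading byte 0xE1 = 11100001 → 3-byte char #4 = E1 B6 BD.
Offset 10: leading byte 0xCE = 11001110 → 2-byte char #5 = CE AF.
Offset 12: leading byte 0xDD = 11011101 → 2-byte char #6 = DD 96.
Offset 14: leading byte 0xF2 = 11110010 → 4-byte char #7 = F2 A5 AE B3.
Offset 18: leading byte 0xEC = 11101100 → 3-byte char #8 = EC 8B 8D.
Offset 21: leading byte 0xD7 = 11010111 → 2-byte char #9 = D7 A5.
Leading byte 0xD7 = 11010111 matches 110xxxxx → 2-byte sequence.
Byte 1: 0xD7 = 11010111, payload 10111 (5 bits).
Byte 2: 0xA5 = 10100101 (10xxxxxx ✓), payload 100101.
Concatenate: 10111100101 = 0x5E5 (11 bits → U+05E5).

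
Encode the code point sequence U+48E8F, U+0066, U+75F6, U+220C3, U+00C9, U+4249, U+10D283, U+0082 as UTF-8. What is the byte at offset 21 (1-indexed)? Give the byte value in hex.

1-indexed offset 21 is 0-indexed offset 20.
U+48E8F → 4-byte form F1 88 BA 8F at offsets 0–3.
U+0066 → 1-byte form 66 at offsets 4–4.
U+75F6 → 3-byte form E7 97 B6 at offsets 5–7.
U+220C3 → 4-byte form F0 A2 83 83 at offsets 8–11.
U+00C9 → 2-byte form C3 89 at offsets 12–13.
U+4249 → 3-byte form E4 89 89 at offsets 14–16.
U+10D283 → 4-byte form F4 8D 8A 83 at offsets 17–20.
Offset 20 falls in char 7's range; it's byte 4 of F4 8D 8A 83 = 0x83.

0x83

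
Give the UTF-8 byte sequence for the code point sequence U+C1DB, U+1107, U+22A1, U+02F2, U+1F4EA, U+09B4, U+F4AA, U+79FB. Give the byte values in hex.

EC 87 9B E1 84 87 E2 8A A1 CB B2 F0 9F 93 AA E0 A6 B4 EF 92 AA E7 A7 BB

U+C1DB: 3-byte form → EC 87 9B.
U+1107: 3-byte form → E1 84 87.
U+22A1: 3-byte form → E2 8A A1.
U+02F2: 2-byte form → CB B2.
U+1F4EA: 4-byte form → F0 9F 93 AA.
U+09B4: 3-byte form → E0 A6 B4.
U+F4AA: 3-byte form → EF 92 AA.
U+79FB: 3-byte form → E7 A7 BB.
Concatenated (24 bytes): EC 87 9B E1 84 87 E2 8A A1 CB B2 F0 9F 93 AA E0 A6 B4 EF 92 AA E7 A7 BB.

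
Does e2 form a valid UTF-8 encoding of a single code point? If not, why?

Leading byte 0xE2 = 11100010 → 3-byte form, but only 1 byte is present.

invalid (sequence truncated)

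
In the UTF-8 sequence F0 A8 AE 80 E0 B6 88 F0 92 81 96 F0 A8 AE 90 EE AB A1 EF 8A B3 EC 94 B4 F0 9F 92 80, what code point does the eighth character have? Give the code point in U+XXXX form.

Offset 0: leading byte 0xF0 = 11110000 → 4-byte char #1 = F0 A8 AE 80.
Offset 4: leading byte 0xE0 = 11100000 → 3-byte char #2 = E0 B6 88.
Offset 7: leading byte 0xF0 = 11110000 → 4-byte char #3 = F0 92 81 96.
Offset 11: leading byte 0xF0 = 11110000 → 4-byte char #4 = F0 A8 AE 90.
Offset 15: leading byte 0xEE = 11101110 → 3-byte char #5 = EE AB A1.
Offset 18: leading byte 0xEF = 11101111 → 3-byte char #6 = EF 8A B3.
Offset 21: leading byte 0xEC = 11101100 → 3-byte char #7 = EC 94 B4.
Offset 24: leading byte 0xF0 = 11110000 → 4-byte char #8 = F0 9F 92 80.
Leading byte 0xF0 = 11110000 matches 11110xxx → 4-byte sequence.
Byte 1: 0xF0 = 11110000, payload 000 (3 bits).
Byte 2: 0x9F = 10011111 (10xxxxxx ✓), payload 011111.
Byte 3: 0x92 = 10010010 (10xxxxxx ✓), payload 010010.
Byte 4: 0x80 = 10000000 (10xxxxxx ✓), payload 000000.
Concatenate: 000011111010010000000 = 0x1F480 (21 bits → U+1F480).

U+1F480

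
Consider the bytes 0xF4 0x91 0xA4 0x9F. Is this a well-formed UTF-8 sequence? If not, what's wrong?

Leading byte 0xF4 = 11110100 → 4-byte form.
Payload = 0x11191F, which exceeds U+10FFFF, the maximum Unicode code point. (Leading bytes F5–FF, or F4 followed by ≥ 0x90, are invalid.)

invalid (encodes a value above U+10FFFF)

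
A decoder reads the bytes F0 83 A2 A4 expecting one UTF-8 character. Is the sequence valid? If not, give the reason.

invalid (overlong encoding)

Leading byte 0xF0 = 11110000 → 4-byte form.
Continuation bytes all match 10xxxxxx. Payload decodes to 0x38A4.
But 0x38A4 < 0x10000, the minimum for a 4-byte sequence — this is an overlong encoding.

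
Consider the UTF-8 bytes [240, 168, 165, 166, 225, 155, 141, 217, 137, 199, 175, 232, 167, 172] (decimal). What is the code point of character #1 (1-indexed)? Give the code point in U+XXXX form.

U+28966

Offset 0: leading byte 0xF0 = 11110000 → 4-byte char #1 = F0 A8 A5 A6.
Leading byte 0xF0 = 11110000 matches 11110xxx → 4-byte sequence.
Byte 1: 0xF0 = 11110000, payload 000 (3 bits).
Byte 2: 0xA8 = 10101000 (10xxxxxx ✓), payload 101000.
Byte 3: 0xA5 = 10100101 (10xxxxxx ✓), payload 100101.
Byte 4: 0xA6 = 10100110 (10xxxxxx ✓), payload 100110.
Concatenate: 000101000100101100110 = 0x28966 (21 bits → U+28966).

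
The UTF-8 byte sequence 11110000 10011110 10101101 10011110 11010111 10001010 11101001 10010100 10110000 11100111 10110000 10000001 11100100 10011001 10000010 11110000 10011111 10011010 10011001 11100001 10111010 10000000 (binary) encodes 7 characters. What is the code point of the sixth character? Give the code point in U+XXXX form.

Offset 0: leading byte 0xF0 = 11110000 → 4-byte char #1 = F0 9E AD 9E.
Offset 4: leading byte 0xD7 = 11010111 → 2-byte char #2 = D7 8A.
Offset 6: leading byte 0xE9 = 11101001 → 3-byte char #3 = E9 94 B0.
Offset 9: leading byte 0xE7 = 11100111 → 3-byte char #4 = E7 B0 81.
Offset 12: leading byte 0xE4 = 11100100 → 3-byte char #5 = E4 99 82.
Offset 15: leading byte 0xF0 = 11110000 → 4-byte char #6 = F0 9F 9A 99.
Leading byte 0xF0 = 11110000 matches 11110xxx → 4-byte sequence.
Byte 1: 0xF0 = 11110000, payload 000 (3 bits).
Byte 2: 0x9F = 10011111 (10xxxxxx ✓), payload 011111.
Byte 3: 0x9A = 10011010 (10xxxxxx ✓), payload 011010.
Byte 4: 0x99 = 10011001 (10xxxxxx ✓), payload 011001.
Concatenate: 000011111011010011001 = 0x1F699 (21 bits → U+1F699).

U+1F699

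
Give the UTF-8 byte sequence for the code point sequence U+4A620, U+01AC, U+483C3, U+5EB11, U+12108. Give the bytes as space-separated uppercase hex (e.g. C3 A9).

U+4A620: 4-byte form → F1 8A 98 A0.
U+01AC: 2-byte form → C6 AC.
U+483C3: 4-byte form → F1 88 8F 83.
U+5EB11: 4-byte form → F1 9E AC 91.
U+12108: 4-byte form → F0 92 84 88.
Concatenated (18 bytes): F1 8A 98 A0 C6 AC F1 88 8F 83 F1 9E AC 91 F0 92 84 88.

F1 8A 98 A0 C6 AC F1 88 8F 83 F1 9E AC 91 F0 92 84 88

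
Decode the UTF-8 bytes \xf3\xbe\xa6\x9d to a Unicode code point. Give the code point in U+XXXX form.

Leading byte 0xF3 = 11110011 matches 11110xxx → 4-byte sequence.
Byte 1: 0xF3 = 11110011, payload 011 (3 bits).
Byte 2: 0xBE = 10111110 (10xxxxxx ✓), payload 111110.
Byte 3: 0xA6 = 10100110 (10xxxxxx ✓), payload 100110.
Byte 4: 0x9D = 10011101 (10xxxxxx ✓), payload 011101.
Concatenate: 011111110100110011101 = 0xFE99D (21 bits → U+FE99D).

U+FE99D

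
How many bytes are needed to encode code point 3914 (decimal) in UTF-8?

3

U+0F4A = 0xF4A. UTF-8 uses 1 byte below 0x80, 2 below 0x800, 3 below 0x10000, 4 up to 0x10FFFF. 0xF4A is in U+0800–U+FFFF → 3 bytes.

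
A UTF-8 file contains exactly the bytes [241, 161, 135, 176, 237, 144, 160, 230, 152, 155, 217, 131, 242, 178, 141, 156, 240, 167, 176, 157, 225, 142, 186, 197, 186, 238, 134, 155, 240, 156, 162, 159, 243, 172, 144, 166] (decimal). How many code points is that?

11

Byte at offset 0: 0xF1 = 11110001 → 4-byte char (#1). Advance 4.
Byte at offset 4: 0xED = 11101101 → 3-byte char (#2). Advance 3.
Byte at offset 7: 0xE6 = 11100110 → 3-byte char (#3). Advance 3.
Byte at offset 10: 0xD9 = 11011001 → 2-byte char (#4). Advance 2.
Byte at offset 12: 0xF2 = 11110010 → 4-byte char (#5). Advance 4.
Byte at offset 16: 0xF0 = 11110000 → 4-byte char (#6). Advance 4.
Byte at offset 20: 0xE1 = 11100001 → 3-byte char (#7). Advance 3.
Byte at offset 23: 0xC5 = 11000101 → 2-byte char (#8). Advance 2.
Byte at offset 25: 0xEE = 11101110 → 3-byte char (#9). Advance 3.
Byte at offset 28: 0xF0 = 11110000 → 4-byte char (#10). Advance 4.
Byte at offset 32: 0xF3 = 11110011 → 4-byte char (#11). Advance 4.
Reached end at offset 36 after 11 code points.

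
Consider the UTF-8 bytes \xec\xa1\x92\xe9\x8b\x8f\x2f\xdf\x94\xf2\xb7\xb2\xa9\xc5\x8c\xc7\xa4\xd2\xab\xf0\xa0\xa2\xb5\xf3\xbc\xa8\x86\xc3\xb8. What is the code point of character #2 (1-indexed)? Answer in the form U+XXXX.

U+92CF

Offset 0: leading byte 0xEC = 11101100 → 3-byte char #1 = EC A1 92.
Offset 3: leading byte 0xE9 = 11101001 → 3-byte char #2 = E9 8B 8F.
Leading byte 0xE9 = 11101001 matches 1110xxxx → 3-byte sequence.
Byte 1: 0xE9 = 11101001, payload 1001 (4 bits).
Byte 2: 0x8B = 10001011 (10xxxxxx ✓), payload 001011.
Byte 3: 0x8F = 10001111 (10xxxxxx ✓), payload 001111.
Concatenate: 1001001011001111 = 0x92CF (16 bits → U+92CF).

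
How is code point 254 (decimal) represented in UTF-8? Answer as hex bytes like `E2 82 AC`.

U+00FE = 0xFE = 254 decimal. In range U+0080–U+07FF → 2-byte form: 110xxxxx 10xxxxxx.
Binary (11 bits): 00011111110.
Split 5+6: 00011 | 111110.
Byte 1: 11000011 = 0xC3.
Byte 2: 10111110 = 0xBE.

C3 BE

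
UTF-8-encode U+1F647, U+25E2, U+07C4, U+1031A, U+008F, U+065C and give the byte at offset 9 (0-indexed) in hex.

0xF0

U+1F647 → 4-byte form F0 9F 99 87 at offsets 0–3.
U+25E2 → 3-byte form E2 97 A2 at offsets 4–6.
U+07C4 → 2-byte form DF 84 at offsets 7–8.
U+1031A → 4-byte form F0 90 8C 9A at offsets 9–12.
Offset 9 falls in char 4's range; it's byte 1 of F0 90 8C 9A = 0xF0.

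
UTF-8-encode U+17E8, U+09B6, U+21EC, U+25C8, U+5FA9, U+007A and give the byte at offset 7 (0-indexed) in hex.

U+17E8 → 3-byte form E1 9F A8 at offsets 0–2.
U+09B6 → 3-byte form E0 A6 B6 at offsets 3–5.
U+21EC → 3-byte form E2 87 AC at offsets 6–8.
Offset 7 falls in char 3's range; it's byte 2 of E2 87 AC = 0x87.

0x87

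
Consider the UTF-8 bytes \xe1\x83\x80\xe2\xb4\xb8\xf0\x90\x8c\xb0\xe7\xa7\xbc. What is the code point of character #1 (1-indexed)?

U+10C0

Offset 0: leading byte 0xE1 = 11100001 → 3-byte char #1 = E1 83 80.
Leading byte 0xE1 = 11100001 matches 1110xxxx → 3-byte sequence.
Byte 1: 0xE1 = 11100001, payload 0001 (4 bits).
Byte 2: 0x83 = 10000011 (10xxxxxx ✓), payload 000011.
Byte 3: 0x80 = 10000000 (10xxxxxx ✓), payload 000000.
Concatenate: 0001000011000000 = 0x10C0 (16 bits → U+10C0).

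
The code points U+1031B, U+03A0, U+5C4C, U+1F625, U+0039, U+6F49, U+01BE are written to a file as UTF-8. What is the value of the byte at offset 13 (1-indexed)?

1-indexed offset 13 is 0-indexed offset 12.
U+1031B → 4-byte form F0 90 8C 9B at offsets 0–3.
U+03A0 → 2-byte form CE A0 at offsets 4–5.
U+5C4C → 3-byte form E5 B1 8C at offsets 6–8.
U+1F625 → 4-byte form F0 9F 98 A5 at offsets 9–12.
Offset 12 falls in char 4's range; it's byte 4 of F0 9F 98 A5 = 0xA5.

0xA5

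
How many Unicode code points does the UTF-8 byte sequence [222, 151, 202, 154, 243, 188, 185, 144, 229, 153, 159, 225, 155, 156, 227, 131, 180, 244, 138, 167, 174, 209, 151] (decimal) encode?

8

Byte at offset 0: 0xDE = 11011110 → 2-byte char (#1). Advance 2.
Byte at offset 2: 0xCA = 11001010 → 2-byte char (#2). Advance 2.
Byte at offset 4: 0xF3 = 11110011 → 4-byte char (#3). Advance 4.
Byte at offset 8: 0xE5 = 11100101 → 3-byte char (#4). Advance 3.
Byte at offset 11: 0xE1 = 11100001 → 3-byte char (#5). Advance 3.
Byte at offset 14: 0xE3 = 11100011 → 3-byte char (#6). Advance 3.
Byte at offset 17: 0xF4 = 11110100 → 4-byte char (#7). Advance 4.
Byte at offset 21: 0xD1 = 11010001 → 2-byte char (#8). Advance 2.
Reached end at offset 23 after 8 code points.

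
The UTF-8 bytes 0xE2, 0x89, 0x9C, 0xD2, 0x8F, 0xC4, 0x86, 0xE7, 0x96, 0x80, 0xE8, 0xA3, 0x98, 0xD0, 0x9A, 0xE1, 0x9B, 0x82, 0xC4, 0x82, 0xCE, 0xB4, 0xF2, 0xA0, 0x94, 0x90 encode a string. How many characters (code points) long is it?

10

Byte at offset 0: 0xE2 = 11100010 → 3-byte char (#1). Advance 3.
Byte at offset 3: 0xD2 = 11010010 → 2-byte char (#2). Advance 2.
Byte at offset 5: 0xC4 = 11000100 → 2-byte char (#3). Advance 2.
Byte at offset 7: 0xE7 = 11100111 → 3-byte char (#4). Advance 3.
Byte at offset 10: 0xE8 = 11101000 → 3-byte char (#5). Advance 3.
Byte at offset 13: 0xD0 = 11010000 → 2-byte char (#6). Advance 2.
Byte at offset 15: 0xE1 = 11100001 → 3-byte char (#7). Advance 3.
Byte at offset 18: 0xC4 = 11000100 → 2-byte char (#8). Advance 2.
Byte at offset 20: 0xCE = 11001110 → 2-byte char (#9). Advance 2.
Byte at offset 22: 0xF2 = 11110010 → 4-byte char (#10). Advance 4.
Reached end at offset 26 after 10 code points.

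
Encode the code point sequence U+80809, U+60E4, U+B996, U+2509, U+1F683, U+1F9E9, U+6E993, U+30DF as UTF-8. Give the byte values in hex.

U+80809: 4-byte form → F2 80 A0 89.
U+60E4: 3-byte form → E6 83 A4.
U+B996: 3-byte form → EB A6 96.
U+2509: 3-byte form → E2 94 89.
U+1F683: 4-byte form → F0 9F 9A 83.
U+1F9E9: 4-byte form → F0 9F A7 A9.
U+6E993: 4-byte form → F1 AE A6 93.
U+30DF: 3-byte form → E3 83 9F.
Concatenated (28 bytes): F2 80 A0 89 E6 83 A4 EB A6 96 E2 94 89 F0 9F 9A 83 F0 9F A7 A9 F1 AE A6 93 E3 83 9F.

F2 80 A0 89 E6 83 A4 EB A6 96 E2 94 89 F0 9F 9A 83 F0 9F A7 A9 F1 AE A6 93 E3 83 9F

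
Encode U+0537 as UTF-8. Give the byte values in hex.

D4 B7

U+0537 = 0x537 = 1335 decimal. In range U+0080–U+07FF → 2-byte form: 110xxxxx 10xxxxxx.
Binary (11 bits): 10100110111.
Split 5+6: 10100 | 110111.
Byte 1: 11010100 = 0xD4.
Byte 2: 10110111 = 0xB7.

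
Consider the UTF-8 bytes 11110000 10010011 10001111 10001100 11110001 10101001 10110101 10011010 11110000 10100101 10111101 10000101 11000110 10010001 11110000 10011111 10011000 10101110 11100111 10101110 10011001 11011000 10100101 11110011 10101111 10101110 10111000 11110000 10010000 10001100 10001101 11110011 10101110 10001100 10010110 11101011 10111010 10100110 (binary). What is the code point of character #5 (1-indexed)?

Offset 0: leading byte 0xF0 = 11110000 → 4-byte char #1 = F0 93 8F 8C.
Offset 4: leading byte 0xF1 = 11110001 → 4-byte char #2 = F1 A9 B5 9A.
Offset 8: leading byte 0xF0 = 11110000 → 4-byte char #3 = F0 A5 BD 85.
Offset 12: leading byte 0xC6 = 11000110 → 2-byte char #4 = C6 91.
Offset 14: leading byte 0xF0 = 11110000 → 4-byte char #5 = F0 9F 98 AE.
Leading byte 0xF0 = 11110000 matches 11110xxx → 4-byte sequence.
Byte 1: 0xF0 = 11110000, payload 000 (3 bits).
Byte 2: 0x9F = 10011111 (10xxxxxx ✓), payload 011111.
Byte 3: 0x98 = 10011000 (10xxxxxx ✓), payload 011000.
Byte 4: 0xAE = 10101110 (10xxxxxx ✓), payload 101110.
Concatenate: 000011111011000101110 = 0x1F62E (21 bits → U+1F62E).

U+1F62E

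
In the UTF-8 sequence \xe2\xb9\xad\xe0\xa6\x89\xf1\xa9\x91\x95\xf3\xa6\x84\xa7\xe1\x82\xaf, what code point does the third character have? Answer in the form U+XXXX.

U+69455

Offset 0: leading byte 0xE2 = 11100010 → 3-byte char #1 = E2 B9 AD.
Offset 3: leading byte 0xE0 = 11100000 → 3-byte char #2 = E0 A6 89.
Offset 6: leading byte 0xF1 = 11110001 → 4-byte char #3 = F1 A9 91 95.
Leading byte 0xF1 = 11110001 matches 11110xxx → 4-byte sequence.
Byte 1: 0xF1 = 11110001, payload 001 (3 bits).
Byte 2: 0xA9 = 10101001 (10xxxxxx ✓), payload 101001.
Byte 3: 0x91 = 10010001 (10xxxxxx ✓), payload 010001.
Byte 4: 0x95 = 10010101 (10xxxxxx ✓), payload 010101.
Concatenate: 001101001010001010101 = 0x69455 (21 bits → U+69455).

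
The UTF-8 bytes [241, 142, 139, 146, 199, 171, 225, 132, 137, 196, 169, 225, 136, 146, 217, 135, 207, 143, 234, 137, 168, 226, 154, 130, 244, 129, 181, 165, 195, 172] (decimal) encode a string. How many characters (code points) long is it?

Byte at offset 0: 0xF1 = 11110001 → 4-byte char (#1). Advance 4.
Byte at offset 4: 0xC7 = 11000111 → 2-byte char (#2). Advance 2.
Byte at offset 6: 0xE1 = 11100001 → 3-byte char (#3). Advance 3.
Byte at offset 9: 0xC4 = 11000100 → 2-byte char (#4). Advance 2.
Byte at offset 11: 0xE1 = 11100001 → 3-byte char (#5). Advance 3.
Byte at offset 14: 0xD9 = 11011001 → 2-byte char (#6). Advance 2.
Byte at offset 16: 0xCF = 11001111 → 2-byte char (#7). Advance 2.
Byte at offset 18: 0xEA = 11101010 → 3-byte char (#8). Advance 3.
Byte at offset 21: 0xE2 = 11100010 → 3-byte char (#9). Advance 3.
Byte at offset 24: 0xF4 = 11110100 → 4-byte char (#10). Advance 4.
Byte at offset 28: 0xC3 = 11000011 → 2-byte char (#11). Advance 2.
Reached end at offset 30 after 11 code points.

11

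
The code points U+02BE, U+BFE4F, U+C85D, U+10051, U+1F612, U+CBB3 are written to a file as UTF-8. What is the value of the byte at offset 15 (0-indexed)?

0x98

U+02BE → 2-byte form CA BE at offsets 0–1.
U+BFE4F → 4-byte form F2 BF B9 8F at offsets 2–5.
U+C85D → 3-byte form EC A1 9D at offsets 6–8.
U+10051 → 4-byte form F0 90 81 91 at offsets 9–12.
U+1F612 → 4-byte form F0 9F 98 92 at offsets 13–16.
Offset 15 falls in char 5's range; it's byte 3 of F0 9F 98 92 = 0x98.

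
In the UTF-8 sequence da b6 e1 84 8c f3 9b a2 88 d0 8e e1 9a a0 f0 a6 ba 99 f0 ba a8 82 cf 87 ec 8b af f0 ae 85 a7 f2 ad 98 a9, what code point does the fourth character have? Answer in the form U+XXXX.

U+040E

Offset 0: leading byte 0xDA = 11011010 → 2-byte char #1 = DA B6.
Offset 2: leading byte 0xE1 = 11100001 → 3-byte char #2 = E1 84 8C.
Offset 5: leading byte 0xF3 = 11110011 → 4-byte char #3 = F3 9B A2 88.
Offset 9: leading byte 0xD0 = 11010000 → 2-byte char #4 = D0 8E.
Leading byte 0xD0 = 11010000 matches 110xxxxx → 2-byte sequence.
Byte 1: 0xD0 = 11010000, payload 10000 (5 bits).
Byte 2: 0x8E = 10001110 (10xxxxxx ✓), payload 001110.
Concatenate: 10000001110 = 0x40E (11 bits → U+040E).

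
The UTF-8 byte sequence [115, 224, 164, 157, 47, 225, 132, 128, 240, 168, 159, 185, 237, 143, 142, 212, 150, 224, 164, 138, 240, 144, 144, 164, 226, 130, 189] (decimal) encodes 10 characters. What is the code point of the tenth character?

U+20BD

Offset 0: leading byte 0x73 = 01110011 → 1-byte char #1 = 73.
Offset 1: leading byte 0xE0 = 11100000 → 3-byte char #2 = E0 A4 9D.
Offset 4: leading byte 0x2F = 00101111 → 1-byte char #3 = 2F.
Offset 5: leading byte 0xE1 = 11100001 → 3-byte char #4 = E1 84 80.
Offset 8: leading byte 0xF0 = 11110000 → 4-byte char #5 = F0 A8 9F B9.
Offset 12: leading byte 0xED = 11101101 → 3-byte char #6 = ED 8F 8E.
Offset 15: leading byte 0xD4 = 11010100 → 2-byte char #7 = D4 96.
Offset 17: leading byte 0xE0 = 11100000 → 3-byte char #8 = E0 A4 8A.
Offset 20: leading byte 0xF0 = 11110000 → 4-byte char #9 = F0 90 90 A4.
Offset 24: leading byte 0xE2 = 11100010 → 3-byte char #10 = E2 82 BD.
Leading byte 0xE2 = 11100010 matches 1110xxxx → 3-byte sequence.
Byte 1: 0xE2 = 11100010, payload 0010 (4 bits).
Byte 2: 0x82 = 10000010 (10xxxxxx ✓), payload 000010.
Byte 3: 0xBD = 10111101 (10xxxxxx ✓), payload 111101.
Concatenate: 0010000010111101 = 0x20BD (16 bits → U+20BD).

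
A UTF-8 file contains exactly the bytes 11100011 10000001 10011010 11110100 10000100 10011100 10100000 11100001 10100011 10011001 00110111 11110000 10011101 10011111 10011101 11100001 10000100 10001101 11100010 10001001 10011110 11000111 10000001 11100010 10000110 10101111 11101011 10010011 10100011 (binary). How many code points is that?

10

Byte at offset 0: 0xE3 = 11100011 → 3-byte char (#1). Advance 3.
Byte at offset 3: 0xF4 = 11110100 → 4-byte char (#2). Advance 4.
Byte at offset 7: 0xE1 = 11100001 → 3-byte char (#3). Advance 3.
Byte at offset 10: 0x37 = 00110111 → 1-byte char (#4). Advance 1.
Byte at offset 11: 0xF0 = 11110000 → 4-byte char (#5). Advance 4.
Byte at offset 15: 0xE1 = 11100001 → 3-byte char (#6). Advance 3.
Byte at offset 18: 0xE2 = 11100010 → 3-byte char (#7). Advance 3.
Byte at offset 21: 0xC7 = 11000111 → 2-byte char (#8). Advance 2.
Byte at offset 23: 0xE2 = 11100010 → 3-byte char (#9). Advance 3.
Byte at offset 26: 0xEB = 11101011 → 3-byte char (#10). Advance 3.
Reached end at offset 29 after 10 code points.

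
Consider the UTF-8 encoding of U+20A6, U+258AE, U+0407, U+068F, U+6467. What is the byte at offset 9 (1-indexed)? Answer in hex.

1-indexed offset 9 is 0-indexed offset 8.
U+20A6 → 3-byte form E2 82 A6 at offsets 0–2.
U+258AE → 4-byte form F0 A5 A2 AE at offsets 3–6.
U+0407 → 2-byte form D0 87 at offsets 7–8.
Offset 8 falls in char 3's range; it's byte 2 of D0 87 = 0x87.

0x87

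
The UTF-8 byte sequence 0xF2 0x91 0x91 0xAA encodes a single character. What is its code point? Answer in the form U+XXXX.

U+9146A

Leading byte 0xF2 = 11110010 matches 11110xxx → 4-byte sequence.
Byte 1: 0xF2 = 11110010, payload 010 (3 bits).
Byte 2: 0x91 = 10010001 (10xxxxxx ✓), payload 010001.
Byte 3: 0x91 = 10010001 (10xxxxxx ✓), payload 010001.
Byte 4: 0xAA = 10101010 (10xxxxxx ✓), payload 101010.
Concatenate: 010010001010001101010 = 0x9146A (21 bits → U+9146A).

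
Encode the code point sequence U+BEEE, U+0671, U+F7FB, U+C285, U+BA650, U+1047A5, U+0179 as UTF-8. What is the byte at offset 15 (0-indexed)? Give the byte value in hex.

U+BEEE → 3-byte form EB BB AE at offsets 0–2.
U+0671 → 2-byte form D9 B1 at offsets 3–4.
U+F7FB → 3-byte form EF 9F BB at offsets 5–7.
U+C285 → 3-byte form EC 8A 85 at offsets 8–10.
U+BA650 → 4-byte form F2 BA 99 90 at offsets 11–14.
U+1047A5 → 4-byte form F4 84 9E A5 at offsets 15–18.
Offset 15 falls in char 6's range; it's byte 1 of F4 84 9E A5 = 0xF4.

0xF4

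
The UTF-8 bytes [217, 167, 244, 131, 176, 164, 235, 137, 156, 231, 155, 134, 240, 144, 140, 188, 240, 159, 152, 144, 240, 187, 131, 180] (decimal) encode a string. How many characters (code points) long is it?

Byte at offset 0: 0xD9 = 11011001 → 2-byte char (#1). Advance 2.
Byte at offset 2: 0xF4 = 11110100 → 4-byte char (#2). Advance 4.
Byte at offset 6: 0xEB = 11101011 → 3-byte char (#3). Advance 3.
Byte at offset 9: 0xE7 = 11100111 → 3-byte char (#4). Advance 3.
Byte at offset 12: 0xF0 = 11110000 → 4-byte char (#5). Advance 4.
Byte at offset 16: 0xF0 = 11110000 → 4-byte char (#6). Advance 4.
Byte at offset 20: 0xF0 = 11110000 → 4-byte char (#7). Advance 4.
Reached end at offset 24 after 7 code points.

7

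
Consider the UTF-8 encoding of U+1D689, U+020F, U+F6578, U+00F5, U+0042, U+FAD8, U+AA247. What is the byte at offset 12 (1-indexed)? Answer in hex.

0xB5

1-indexed offset 12 is 0-indexed offset 11.
U+1D689 → 4-byte form F0 9D 9A 89 at offsets 0–3.
U+020F → 2-byte form C8 8F at offsets 4–5.
U+F6578 → 4-byte form F3 B6 95 B8 at offsets 6–9.
U+00F5 → 2-byte form C3 B5 at offsets 10–11.
Offset 11 falls in char 4's range; it's byte 2 of C3 B5 = 0xB5.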